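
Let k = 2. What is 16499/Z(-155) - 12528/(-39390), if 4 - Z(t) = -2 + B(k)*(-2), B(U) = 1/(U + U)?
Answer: 1282006/505 ≈ 2538.6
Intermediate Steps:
B(U) = 1/(2*U)
Z(t) = 13/2 (Z(t) = 4 - (-2 + ((1/2)/2)*(-2)) = 4 - (-2 + ((1/2)*(1/2))*(-2)) = 4 - (-2 + (1/4)*(-2)) = 4 - (-2 - 1/2) = 4 - 1*(-5/2) = 4 + 5/2 = 13/2)
16499/Z(-155) - 12528/(-39390) = 16499/(13/2) - 12528/(-39390) = 16499*(2/13) - 12528*(-1/39390) = 32998/13 + 2088/6565 = 1282006/505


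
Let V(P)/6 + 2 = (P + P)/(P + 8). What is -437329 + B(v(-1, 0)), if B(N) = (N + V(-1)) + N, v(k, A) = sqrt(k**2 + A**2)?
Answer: -3061385/7 ≈ -4.3734e+5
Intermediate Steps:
V(P) = -12 + 12*P/(8 + P) (V(P) = -12 + 6*((P + P)/(P + 8)) = -12 + 6*((2*P)/(8 + P)) = -12 + 6*(2*P/(8 + P)) = -12 + 12*P/(8 + P))
v(k, A) = sqrt(A**2 + k**2)
B(N) = -96/7 + 2*N (B(N) = (N - 96/(8 - 1)) + N = (N - 96/7) + N = (-96/7 + N) + N = -96/7 + 2*N)
-437329 + B(v(-1, 0)) = -437329 + (-96/7 + 2*sqrt(0**2 + (-1)**2)) = -437329 + (-96/7 + 2*sqrt(0 + 1)) = -437329 + (-96/7 + 2*sqrt(1)) = -437329 + (-96/7 + 2*1) = -437329 + (-96/7 + 2) = -437329 - 82/7 = -3061385/7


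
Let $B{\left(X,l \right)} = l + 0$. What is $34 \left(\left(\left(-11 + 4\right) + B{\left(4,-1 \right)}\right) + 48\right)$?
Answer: $1360$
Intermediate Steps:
$B{\left(X,l \right)} = l$
$34 \left(\left(\left(-11 + 4\right) + B{\left(4,-1 \right)}\right) + 48\right) = 34 \left(\left(\left(-11 + 4\right) - 1\right) + 48\right) = 34 \left(\left(-7 - 1\right) + 48\right) = 34 \left(-8 + 48\right) = 34 \cdot 40 = 1360$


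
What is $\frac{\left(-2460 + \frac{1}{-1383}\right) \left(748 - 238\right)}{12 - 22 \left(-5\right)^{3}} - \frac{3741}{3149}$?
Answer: $- \frac{913026451346}{2004782509} \approx -455.42$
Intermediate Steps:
$\frac{\left(-2460 + \frac{1}{-1383}\right) \left(748 - 238\right)}{12 - 22 \left(-5\right)^{3}} - \frac{3741}{3149} = \frac{\left(-2460 - \frac{1}{1383}\right) 510}{12 - -2750} - \frac{3741}{3149} = \frac{\left(- \frac{3402181}{1383}\right) 510}{12 + 2750} - \frac{3741}{3149} = - \frac{578370770}{461 \cdot 2762} - \frac{3741}{3149} = \left(- \frac{578370770}{461}\right) \frac{1}{2762} - \frac{3741}{3149} = - \frac{289185385}{636641} - \frac{3741}{3149} = - \frac{913026451346}{2004782509}$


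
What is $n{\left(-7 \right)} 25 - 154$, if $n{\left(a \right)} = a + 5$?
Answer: $-204$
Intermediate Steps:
$n{\left(a \right)} = 5 + a$
$n{\left(-7 \right)} 25 - 154 = \left(5 - 7\right) 25 - 154 = \left(-2\right) 25 - 154 = -50 - 154 = -204$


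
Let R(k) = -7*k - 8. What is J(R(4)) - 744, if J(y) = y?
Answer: -780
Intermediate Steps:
R(k) = -8 - 7*k
J(R(4)) - 744 = (-8 - 7*4) - 744 = (-8 - 28) - 744 = -36 - 744 = -780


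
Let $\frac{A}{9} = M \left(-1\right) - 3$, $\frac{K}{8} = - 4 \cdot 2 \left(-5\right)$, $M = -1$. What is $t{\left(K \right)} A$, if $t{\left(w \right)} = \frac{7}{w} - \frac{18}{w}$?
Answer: $\frac{99}{160} \approx 0.61875$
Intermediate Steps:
$K = 320$ ($K = 8 \left(- 4 \cdot 2 \left(-5\right)\right) = 8 \left(\left(-4\right) \left(-10\right)\right) = 8 \cdot 40 = 320$)
$t{\left(w \right)} = - \frac{11}{w}$
$A = -18$ ($A = 9 \left(\left(-1\right) \left(-1\right) - 3\right) = 9 \left(1 - 3\right) = 9 \left(-2\right) = -18$)
$t{\left(K \right)} A = - \frac{11}{320} \left(-18\right) = \left(-11\right) \frac{1}{320} \left(-18\right) = \left(- \frac{11}{320}\right) \left(-18\right) = \frac{99}{160}$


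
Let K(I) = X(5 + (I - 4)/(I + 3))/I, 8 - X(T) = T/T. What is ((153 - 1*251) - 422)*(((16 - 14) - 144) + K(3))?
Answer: 217880/3 ≈ 72627.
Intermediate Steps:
X(T) = 7 (X(T) = 8 - T/T = 8 - 1*1 = 8 - 1 = 7)
K(I) = 7/I
((153 - 1*251) - 422)*(((16 - 14) - 144) + K(3)) = ((153 - 1*251) - 422)*(((16 - 14) - 144) + 7/3) = ((153 - 251) - 422)*((2 - 144) + 7*(⅓)) = (-98 - 422)*(-142 + 7/3) = -520*(-419/3) = 217880/3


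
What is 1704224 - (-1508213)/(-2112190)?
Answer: 3599643382347/2112190 ≈ 1.7042e+6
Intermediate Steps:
1704224 - (-1508213)/(-2112190) = 1704224 - (-1508213)*(-1)/2112190 = 1704224 - 1*1508213/2112190 = 1704224 - 1508213/2112190 = 3599643382347/2112190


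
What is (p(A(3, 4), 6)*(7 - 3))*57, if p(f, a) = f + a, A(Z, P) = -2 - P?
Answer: 0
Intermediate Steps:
p(f, a) = a + f
(p(A(3, 4), 6)*(7 - 3))*57 = ((6 + (-2 - 1*4))*(7 - 3))*57 = ((6 + (-2 - 4))*4)*57 = ((6 - 6)*4)*57 = (0*4)*57 = 0*57 = 0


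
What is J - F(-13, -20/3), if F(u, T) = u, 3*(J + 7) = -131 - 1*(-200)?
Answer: 29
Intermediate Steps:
J = 16 (J = -7 + (-131 - 1*(-200))/3 = -7 + (-131 + 200)/3 = -7 + (1/3)*69 = -7 + 23 = 16)
J - F(-13, -20/3) = 16 - 1*(-13) = 16 + 13 = 29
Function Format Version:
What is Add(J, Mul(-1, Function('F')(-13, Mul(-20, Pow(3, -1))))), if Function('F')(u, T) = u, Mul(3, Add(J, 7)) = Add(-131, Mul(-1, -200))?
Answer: 29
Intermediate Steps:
J = 16 (J = Add(-7, Mul(Rational(1, 3), Add(-131, Mul(-1, -200)))) = Add(-7, Mul(Rational(1, 3), Add(-131, 200))) = Add(-7, Mul(Rational(1, 3), 69)) = Add(-7, 23) = 16)
Add(J, Mul(-1, Function('F')(-13, Mul(-20, Pow(3, -1))))) = Add(16, Mul(-1, -13)) = Add(16, 13) = 29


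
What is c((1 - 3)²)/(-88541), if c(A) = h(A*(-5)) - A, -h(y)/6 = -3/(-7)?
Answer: 46/619787 ≈ 7.4219e-5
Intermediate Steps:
h(y) = -18/7 (h(y) = -(-18)/(-7) = -(-18)*(-1)/7 = -6*3/7 = -18/7)
c(A) = -18/7 - A
c((1 - 3)²)/(-88541) = (-18/7 - (1 - 3)²)/(-88541) = (-18/7 - 1*(-2)²)*(-1/88541) = (-18/7 - 1*4)*(-1/88541) = (-18/7 - 4)*(-1/88541) = -46/7*(-1/88541) = 46/619787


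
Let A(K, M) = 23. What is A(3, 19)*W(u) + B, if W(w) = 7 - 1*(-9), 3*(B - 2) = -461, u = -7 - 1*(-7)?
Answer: 649/3 ≈ 216.33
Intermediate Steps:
u = 0 (u = -7 + 7 = 0)
B = -455/3 (B = 2 + (⅓)*(-461) = 2 - 461/3 = -455/3 ≈ -151.67)
W(w) = 16 (W(w) = 7 + 9 = 16)
A(3, 19)*W(u) + B = 23*16 - 455/3 = 368 - 455/3 = 649/3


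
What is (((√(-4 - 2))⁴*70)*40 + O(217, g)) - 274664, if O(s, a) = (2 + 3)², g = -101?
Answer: -173839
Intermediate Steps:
O(s, a) = 25 (O(s, a) = 5² = 25)
(((√(-4 - 2))⁴*70)*40 + O(217, g)) - 274664 = (((√(-4 - 2))⁴*70)*40 + 25) - 274664 = (((√(-6))⁴*70)*40 + 25) - 274664 = (((I*√6)⁴*70)*40 + 25) - 274664 = ((36*70)*40 + 25) - 274664 = (2520*40 + 25) - 274664 = (100800 + 25) - 274664 = 100825 - 274664 = -173839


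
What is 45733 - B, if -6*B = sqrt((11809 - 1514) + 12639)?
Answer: 45733 + sqrt(22934)/6 ≈ 45758.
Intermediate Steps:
B = -sqrt(22934)/6 (B = -sqrt((11809 - 1514) + 12639)/6 = -sqrt(10295 + 12639)/6 = -sqrt(22934)/6 ≈ -25.240)
45733 - B = 45733 - (-1)*sqrt(22934)/6 = 45733 + sqrt(22934)/6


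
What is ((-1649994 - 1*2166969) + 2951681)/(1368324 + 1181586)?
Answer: -39331/115905 ≈ -0.33934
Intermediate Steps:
((-1649994 - 1*2166969) + 2951681)/(1368324 + 1181586) = ((-1649994 - 2166969) + 2951681)/2549910 = (-3816963 + 2951681)*(1/2549910) = -865282*1/2549910 = -39331/115905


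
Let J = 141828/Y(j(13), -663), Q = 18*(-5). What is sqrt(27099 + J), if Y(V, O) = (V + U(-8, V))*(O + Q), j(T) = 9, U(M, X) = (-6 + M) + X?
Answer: sqrt(1704297530)/251 ≈ 164.47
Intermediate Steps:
U(M, X) = -6 + M + X
Q = -90
Y(V, O) = (-90 + O)*(-14 + 2*V) (Y(V, O) = (V + (-6 - 8 + V))*(O - 90) = (V + (-14 + V))*(-90 + O) = (-14 + 2*V)*(-90 + O) = (-90 + O)*(-14 + 2*V))
J = -11819/251 (J = 141828/(1260 - 180*9 - 663*9 - 663*(-14 + 9)) = 141828/(1260 - 1620 - 5967 - 663*(-5)) = 141828/(1260 - 1620 - 5967 + 3315) = 141828/(-3012) = 141828*(-1/3012) = -11819/251 ≈ -47.088)
sqrt(27099 + J) = sqrt(27099 - 11819/251) = sqrt(6790030/251) = sqrt(1704297530)/251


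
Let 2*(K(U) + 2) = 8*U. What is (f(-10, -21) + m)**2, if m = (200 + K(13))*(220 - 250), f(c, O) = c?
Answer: 56400100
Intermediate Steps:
K(U) = -2 + 4*U (K(U) = -2 + (8*U)/2 = -2 + 4*U)
m = -7500 (m = (200 + (-2 + 4*13))*(220 - 250) = (200 + (-2 + 52))*(-30) = (200 + 50)*(-30) = 250*(-30) = -7500)
(f(-10, -21) + m)**2 = (-10 - 7500)**2 = (-7510)**2 = 56400100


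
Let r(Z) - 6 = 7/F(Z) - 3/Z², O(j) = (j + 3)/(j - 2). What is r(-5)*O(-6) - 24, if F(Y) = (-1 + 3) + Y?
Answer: -2267/100 ≈ -22.670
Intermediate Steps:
F(Y) = 2 + Y
O(j) = (3 + j)/(-2 + j)
r(Z) = 6 - 3/Z² + 7/(2 + Z) (r(Z) = 6 + (7/(2 + Z) - 3/Z²) = 6 + (-3/Z² + 7/(2 + Z)) = 6 - 3/Z² + 7/(2 + Z))
r(-5)*O(-6) - 24 = (6 - 3/(-5)² + 7/(2 - 5))*((3 - 6)/(-2 - 6)) - 24 = (6 - 3*1/25 + 7/(-3))*(-3/(-8)) - 24 = (6 - 3/25 + 7*(-⅓))*(-⅛*(-3)) - 24 = (6 - 3/25 - 7/3)*(3/8) - 24 = (266/75)*(3/8) - 24 = 133/100 - 24 = -2267/100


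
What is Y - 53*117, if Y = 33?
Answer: -6168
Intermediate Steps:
Y - 53*117 = 33 - 53*117 = 33 - 6201 = -6168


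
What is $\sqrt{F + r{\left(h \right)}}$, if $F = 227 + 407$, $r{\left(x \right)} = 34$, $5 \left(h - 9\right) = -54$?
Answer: $2 \sqrt{167} \approx 25.846$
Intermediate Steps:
$h = - \frac{9}{5}$ ($h = 9 + \frac{1}{5} \left(-54\right) = 9 - \frac{54}{5} = - \frac{9}{5} \approx -1.8$)
$F = 634$
$\sqrt{F + r{\left(h \right)}} = \sqrt{634 + 34} = \sqrt{668} = 2 \sqrt{167}$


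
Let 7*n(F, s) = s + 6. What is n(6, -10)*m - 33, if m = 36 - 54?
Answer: -159/7 ≈ -22.714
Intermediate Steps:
n(F, s) = 6/7 + s/7 (n(F, s) = (s + 6)/7 = (6 + s)/7 = 6/7 + s/7)
m = -18
n(6, -10)*m - 33 = (6/7 + (⅐)*(-10))*(-18) - 33 = (6/7 - 10/7)*(-18) - 33 = -4/7*(-18) - 33 = 72/7 - 33 = -159/7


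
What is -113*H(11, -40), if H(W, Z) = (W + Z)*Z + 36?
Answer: -135148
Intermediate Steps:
H(W, Z) = 36 + Z*(W + Z) (H(W, Z) = Z*(W + Z) + 36 = 36 + Z*(W + Z))
-113*H(11, -40) = -113*(36 + (-40)² + 11*(-40)) = -113*(36 + 1600 - 440) = -113*1196 = -135148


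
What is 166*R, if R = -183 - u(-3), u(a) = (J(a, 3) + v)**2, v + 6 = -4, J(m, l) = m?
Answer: -58432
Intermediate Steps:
v = -10 (v = -6 - 4 = -10)
u(a) = (-10 + a)**2 (u(a) = (a - 10)**2 = (-10 + a)**2)
R = -352 (R = -183 - (-10 - 3)**2 = -183 - 1*(-13)**2 = -183 - 1*169 = -183 - 169 = -352)
166*R = 166*(-352) = -58432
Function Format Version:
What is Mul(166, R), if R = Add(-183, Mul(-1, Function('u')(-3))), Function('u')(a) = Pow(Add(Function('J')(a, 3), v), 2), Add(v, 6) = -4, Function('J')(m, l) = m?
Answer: -58432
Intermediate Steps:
v = -10 (v = Add(-6, -4) = -10)
Function('u')(a) = Pow(Add(-10, a), 2) (Function('u')(a) = Pow(Add(a, -10), 2) = Pow(Add(-10, a), 2))
R = -352 (R = Add(-183, Mul(-1, Pow(Add(-10, -3), 2))) = Add(-183, Mul(-1, Pow(-13, 2))) = Add(-183, Mul(-1, 169)) = Add(-183, -169) = -352)
Mul(166, R) = Mul(166, -352) = -58432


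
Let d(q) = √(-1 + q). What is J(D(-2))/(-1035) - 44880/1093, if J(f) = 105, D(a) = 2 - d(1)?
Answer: -3104371/75417 ≈ -41.163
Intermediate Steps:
D(a) = 2 (D(a) = 2 - √(-1 + 1) = 2 - √0 = 2 - 1*0 = 2 + 0 = 2)
J(D(-2))/(-1035) - 44880/1093 = 105/(-1035) - 44880/1093 = 105*(-1/1035) - 44880*1/1093 = -7/69 - 44880/1093 = -3104371/75417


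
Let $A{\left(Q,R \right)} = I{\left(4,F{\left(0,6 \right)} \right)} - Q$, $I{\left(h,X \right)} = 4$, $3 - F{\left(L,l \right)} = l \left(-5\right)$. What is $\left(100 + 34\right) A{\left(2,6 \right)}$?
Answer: $268$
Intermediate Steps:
$F{\left(L,l \right)} = 3 + 5 l$ ($F{\left(L,l \right)} = 3 - l \left(-5\right) = 3 - - 5 l = 3 + 5 l$)
$A{\left(Q,R \right)} = 4 - Q$
$\left(100 + 34\right) A{\left(2,6 \right)} = \left(100 + 34\right) \left(4 - 2\right) = 134 \left(4 - 2\right) = 134 \cdot 2 = 268$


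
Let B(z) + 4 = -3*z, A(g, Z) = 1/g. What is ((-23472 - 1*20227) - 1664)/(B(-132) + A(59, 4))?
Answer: -2676417/23129 ≈ -115.72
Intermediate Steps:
B(z) = -4 - 3*z
((-23472 - 1*20227) - 1664)/(B(-132) + A(59, 4)) = ((-23472 - 1*20227) - 1664)/((-4 - 3*(-132)) + 1/59) = ((-23472 - 20227) - 1664)/((-4 + 396) + 1/59) = (-43699 - 1664)/(392 + 1/59) = -45363/23129/59 = -45363*59/23129 = -2676417/23129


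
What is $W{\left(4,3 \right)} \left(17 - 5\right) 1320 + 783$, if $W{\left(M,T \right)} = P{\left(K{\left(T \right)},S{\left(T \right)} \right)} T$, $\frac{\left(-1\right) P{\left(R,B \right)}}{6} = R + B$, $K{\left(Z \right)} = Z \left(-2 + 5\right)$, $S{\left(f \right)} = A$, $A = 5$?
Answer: $-3990897$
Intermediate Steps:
$S{\left(f \right)} = 5$
$K{\left(Z \right)} = 3 Z$ ($K{\left(Z \right)} = Z 3 = 3 Z$)
$P{\left(R,B \right)} = - 6 B - 6 R$ ($P{\left(R,B \right)} = - 6 \left(R + B\right) = - 6 \left(B + R\right) = - 6 B - 6 R$)
$W{\left(M,T \right)} = T \left(-30 - 18 T\right)$ ($W{\left(M,T \right)} = \left(\left(-6\right) 5 - 6 \cdot 3 T\right) T = \left(-30 - 18 T\right) T = T \left(-30 - 18 T\right)$)
$W{\left(4,3 \right)} \left(17 - 5\right) 1320 + 783 = \left(-6\right) 3 \left(5 + 3 \cdot 3\right) \left(17 - 5\right) 1320 + 783 = \left(-6\right) 3 \left(5 + 9\right) 12 \cdot 1320 + 783 = \left(-6\right) 3 \cdot 14 \cdot 12 \cdot 1320 + 783 = \left(-252\right) 12 \cdot 1320 + 783 = \left(-3024\right) 1320 + 783 = -3991680 + 783 = -3990897$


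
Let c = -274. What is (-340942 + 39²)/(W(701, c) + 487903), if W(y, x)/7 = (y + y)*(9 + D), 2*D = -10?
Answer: -339421/527159 ≈ -0.64387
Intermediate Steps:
D = -5 (D = (½)*(-10) = -5)
W(y, x) = 56*y (W(y, x) = 7*((y + y)*(9 - 5)) = 7*((2*y)*4) = 7*(8*y) = 56*y)
(-340942 + 39²)/(W(701, c) + 487903) = (-340942 + 39²)/(56*701 + 487903) = (-340942 + 1521)/(39256 + 487903) = -339421/527159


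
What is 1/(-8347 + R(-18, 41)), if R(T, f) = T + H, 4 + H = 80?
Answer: -1/8289 ≈ -0.00012064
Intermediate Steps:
H = 76 (H = -4 + 80 = 76)
R(T, f) = 76 + T (R(T, f) = T + 76 = 76 + T)
1/(-8347 + R(-18, 41)) = 1/(-8347 + (76 - 18)) = 1/(-8347 + 58) = 1/(-8289) = -1/8289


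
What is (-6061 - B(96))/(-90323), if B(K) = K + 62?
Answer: 6219/90323 ≈ 0.068853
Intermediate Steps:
B(K) = 62 + K
(-6061 - B(96))/(-90323) = (-6061 - (62 + 96))/(-90323) = (-6061 - 1*158)*(-1/90323) = (-6061 - 158)*(-1/90323) = -6219*(-1/90323) = 6219/90323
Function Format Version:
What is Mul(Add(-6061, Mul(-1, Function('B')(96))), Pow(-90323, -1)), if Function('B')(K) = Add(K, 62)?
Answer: Rational(6219, 90323) ≈ 0.068853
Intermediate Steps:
Function('B')(K) = Add(62, K)
Mul(Add(-6061, Mul(-1, Function('B')(96))), Pow(-90323, -1)) = Mul(Add(-6061, Mul(-1, Add(62, 96))), Pow(-90323, -1)) = Mul(Add(-6061, Mul(-1, 158)), Rational(-1, 90323)) = Mul(Add(-6061, -158), Rational(-1, 90323)) = Mul(-6219, Rational(-1, 90323)) = Rational(6219, 90323)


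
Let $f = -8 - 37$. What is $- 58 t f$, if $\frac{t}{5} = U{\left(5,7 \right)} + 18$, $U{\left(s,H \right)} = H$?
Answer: $326250$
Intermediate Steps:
$f = -45$ ($f = -8 - 37 = -45$)
$t = 125$ ($t = 5 \left(7 + 18\right) = 5 \cdot 25 = 125$)
$- 58 t f = \left(-58\right) 125 \left(-45\right) = \left(-7250\right) \left(-45\right) = 326250$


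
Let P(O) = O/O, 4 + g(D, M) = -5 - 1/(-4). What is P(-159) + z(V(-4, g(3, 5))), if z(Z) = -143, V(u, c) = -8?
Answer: -142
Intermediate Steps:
g(D, M) = -35/4 (g(D, M) = -4 + (-5 - 1/(-4)) = -4 + (-5 - 1*(-1/4)) = -4 + (-5 + 1/4) = -4 - 19/4 = -35/4)
P(O) = 1
P(-159) + z(V(-4, g(3, 5))) = 1 - 143 = -142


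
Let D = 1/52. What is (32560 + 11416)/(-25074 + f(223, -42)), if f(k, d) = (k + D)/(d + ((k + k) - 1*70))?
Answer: -763775168/435473635 ≈ -1.7539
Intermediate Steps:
D = 1/52 ≈ 0.019231
f(k, d) = (1/52 + k)/(-70 + d + 2*k) (f(k, d) = (k + 1/52)/(d + ((k + k) - 1*70)) = (1/52 + k)/(d + (2*k - 70)) = (1/52 + k)/(d + (-70 + 2*k)) = (1/52 + k)/(-70 + d + 2*k))
(32560 + 11416)/(-25074 + f(223, -42)) = (32560 + 11416)/(-25074 + (1/52 + 223)/(-70 - 42 + 2*223)) = 43976/(-25074 + (11597/52)/(-70 - 42 + 446)) = 43976/(-25074 + (11597/52)/334) = 43976/(-25074 + (1/334)*(11597/52)) = 43976/(-25074 + 11597/17368) = 43976/(-435473635/17368) = 43976*(-17368/435473635) = -763775168/435473635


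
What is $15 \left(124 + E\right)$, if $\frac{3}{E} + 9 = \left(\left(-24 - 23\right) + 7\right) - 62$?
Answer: $\frac{68805}{37} \approx 1859.6$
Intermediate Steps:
$E = - \frac{1}{37}$ ($E = \frac{3}{-9 + \left(\left(\left(-24 - 23\right) + 7\right) - 62\right)} = \frac{3}{-9 + \left(\left(-47 + 7\right) - 62\right)} = \frac{3}{-9 - 102} = \frac{3}{-111} = 3 \left(- \frac{1}{111}\right) = - \frac{1}{37} \approx -0.027027$)
$15 \left(124 + E\right) = 15 \left(124 - \frac{1}{37}\right) = 15 \cdot \frac{4587}{37} = \frac{68805}{37}$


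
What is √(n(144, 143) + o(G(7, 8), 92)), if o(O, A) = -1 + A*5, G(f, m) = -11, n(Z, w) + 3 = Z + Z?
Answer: 2*√186 ≈ 27.276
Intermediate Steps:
n(Z, w) = -3 + 2*Z (n(Z, w) = -3 + (Z + Z) = -3 + 2*Z)
o(O, A) = -1 + 5*A
√(n(144, 143) + o(G(7, 8), 92)) = √((-3 + 2*144) + (-1 + 5*92)) = √((-3 + 288) + (-1 + 460)) = √(285 + 459) = √744 = 2*√186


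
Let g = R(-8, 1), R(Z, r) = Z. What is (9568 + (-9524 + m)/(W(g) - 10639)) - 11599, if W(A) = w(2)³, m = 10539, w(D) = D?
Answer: -21592576/10631 ≈ -2031.1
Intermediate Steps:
g = -8
W(A) = 8 (W(A) = 2³ = 8)
(9568 + (-9524 + m)/(W(g) - 10639)) - 11599 = (9568 + (-9524 + 10539)/(8 - 10639)) - 11599 = (9568 + 1015/(-10631)) - 11599 = (9568 + 1015*(-1/10631)) - 11599 = (9568 - 1015/10631) - 11599 = 101716393/10631 - 11599 = -21592576/10631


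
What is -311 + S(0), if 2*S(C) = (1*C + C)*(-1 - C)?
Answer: -311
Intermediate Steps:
S(C) = C*(-1 - C) (S(C) = ((1*C + C)*(-1 - C))/2 = ((C + C)*(-1 - C))/2 = ((2*C)*(-1 - C))/2 = (2*C*(-1 - C))/2 = C*(-1 - C))
-311 + S(0) = -311 - 1*0*(1 + 0) = -311 - 1*0*1 = -311 + 0 = -311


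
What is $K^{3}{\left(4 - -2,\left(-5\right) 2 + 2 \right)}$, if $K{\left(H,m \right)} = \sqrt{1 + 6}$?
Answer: $7 \sqrt{7} \approx 18.52$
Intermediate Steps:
$K{\left(H,m \right)} = \sqrt{7}$
$K^{3}{\left(4 - -2,\left(-5\right) 2 + 2 \right)} = \left(\sqrt{7}\right)^{3} = 7 \sqrt{7}$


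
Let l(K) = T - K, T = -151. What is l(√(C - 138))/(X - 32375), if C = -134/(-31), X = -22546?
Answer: 151/54921 + 4*I*√8029/1702551 ≈ 0.0027494 + 0.00021052*I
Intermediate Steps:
C = 134/31 (C = -134*(-1/31) = 134/31 ≈ 4.3226)
l(K) = -151 - K
l(√(C - 138))/(X - 32375) = (-151 - √(134/31 - 138))/(-22546 - 32375) = (-151 - √(-4144/31))/(-54921) = (-151 - 4*I*√8029/31)*(-1/54921) = 151/54921 + 4*I*√8029/1702551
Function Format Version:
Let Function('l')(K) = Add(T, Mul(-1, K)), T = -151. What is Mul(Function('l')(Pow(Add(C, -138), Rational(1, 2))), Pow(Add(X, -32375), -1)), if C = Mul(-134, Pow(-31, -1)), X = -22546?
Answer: Add(Rational(151, 54921), Mul(Rational(4, 1702551), I, Pow(8029, Rational(1, 2)))) ≈ Add(0.0027494, Mul(0.00021052, I))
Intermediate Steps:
C = Rational(134, 31) (C = Mul(-134, Rational(-1, 31)) = Rational(134, 31) ≈ 4.3226)
Function('l')(K) = Add(-151, Mul(-1, K))
Mul(Function('l')(Pow(Add(C, -138), Rational(1, 2))), Pow(Add(X, -32375), -1)) = Mul(Add(-151, Mul(-1, Pow(Add(Rational(134, 31), -138), Rational(1, 2)))), Pow(Add(-22546, -32375), -1)) = Mul(Add(-151, Mul(-1, Pow(Rational(-4144, 31), Rational(1, 2)))), Pow(-54921, -1)) = Mul(Add(-151, Mul(-1, Mul(Rational(4, 31), I, Pow(8029, Rational(1, 2))))), Rational(-1, 54921)) = Mul(Add(-151, Mul(Rational(-4, 31), I, Pow(8029, Rational(1, 2)))), Rational(-1, 54921)) = Add(Rational(151, 54921), Mul(Rational(4, 1702551), I, Pow(8029, Rational(1, 2))))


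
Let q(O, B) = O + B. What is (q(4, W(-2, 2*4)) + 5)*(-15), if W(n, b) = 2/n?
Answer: -120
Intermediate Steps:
q(O, B) = B + O
(q(4, W(-2, 2*4)) + 5)*(-15) = ((2/(-2) + 4) + 5)*(-15) = ((2*(-½) + 4) + 5)*(-15) = ((-1 + 4) + 5)*(-15) = (3 + 5)*(-15) = 8*(-15) = -120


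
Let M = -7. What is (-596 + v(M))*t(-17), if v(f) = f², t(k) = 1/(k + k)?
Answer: 547/34 ≈ 16.088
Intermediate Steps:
t(k) = 1/(2*k)
(-596 + v(M))*t(-17) = (-596 + (-7)²)*((½)/(-17)) = (-596 + 49)*((½)*(-1/17)) = -547*(-1/34) = 547/34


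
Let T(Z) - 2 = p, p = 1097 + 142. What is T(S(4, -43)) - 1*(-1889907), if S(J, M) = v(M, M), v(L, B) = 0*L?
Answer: 1891148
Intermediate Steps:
v(L, B) = 0
S(J, M) = 0
p = 1239
T(Z) = 1241 (T(Z) = 2 + 1239 = 1241)
T(S(4, -43)) - 1*(-1889907) = 1241 - 1*(-1889907) = 1241 + 1889907 = 1891148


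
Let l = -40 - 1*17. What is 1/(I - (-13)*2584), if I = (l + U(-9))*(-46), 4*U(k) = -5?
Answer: 2/72543 ≈ 2.7570e-5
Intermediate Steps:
l = -57 (l = -40 - 17 = -57)
U(k) = -5/4 (U(k) = (1/4)*(-5) = -5/4)
I = 5359/2 (I = (-57 - 5/4)*(-46) = -233/4*(-46) = 5359/2 ≈ 2679.5)
1/(I - (-13)*2584) = 1/(5359/2 - (-13)*2584) = 1/(5359/2 - 1*(-33592)) = 1/(5359/2 + 33592) = 1/(72543/2) = 2/72543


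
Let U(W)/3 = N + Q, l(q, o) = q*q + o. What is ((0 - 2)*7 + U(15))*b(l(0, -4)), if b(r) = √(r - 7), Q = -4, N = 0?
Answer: -26*I*√11 ≈ -86.232*I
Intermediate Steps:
l(q, o) = o + q² (l(q, o) = q² + o = o + q²)
U(W) = -12 (U(W) = 3*(0 - 4) = 3*(-4) = -12)
b(r) = √(-7 + r)
((0 - 2)*7 + U(15))*b(l(0, -4)) = ((0 - 2)*7 - 12)*√(-7 + (-4 + 0²)) = (-2*7 - 12)*√(-7 + (-4 + 0)) = (-14 - 12)*√(-7 - 4) = -26*I*√11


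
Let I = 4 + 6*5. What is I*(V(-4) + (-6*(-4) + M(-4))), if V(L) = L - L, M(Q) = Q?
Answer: 680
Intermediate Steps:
I = 34 (I = 4 + 30 = 34)
V(L) = 0
I*(V(-4) + (-6*(-4) + M(-4))) = 34*(0 + (-6*(-4) - 4)) = 34*(0 + (24 - 4)) = 34*(0 + 20) = 34*20 = 680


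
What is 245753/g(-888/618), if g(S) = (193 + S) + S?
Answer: 25312559/19583 ≈ 1292.6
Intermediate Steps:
g(S) = 193 + 2*S
245753/g(-888/618) = 245753/(193 + 2*(-888/618)) = 245753/(193 + 2*(-888*1/618)) = 245753/(193 + 2*(-148/103)) = 245753/(193 - 296/103) = 245753/(19583/103) = 245753*(103/19583) = 25312559/19583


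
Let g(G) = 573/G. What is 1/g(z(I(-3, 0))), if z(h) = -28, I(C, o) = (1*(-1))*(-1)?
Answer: -28/573 ≈ -0.048866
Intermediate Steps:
I(C, o) = 1 (I(C, o) = -1*(-1) = 1)
1/g(z(I(-3, 0))) = 1/(573/(-28)) = 1/(573*(-1/28)) = 1/(-573/28) = -28/573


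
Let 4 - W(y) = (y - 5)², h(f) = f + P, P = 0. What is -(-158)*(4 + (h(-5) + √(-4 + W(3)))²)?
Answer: 3950 - 3160*I ≈ 3950.0 - 3160.0*I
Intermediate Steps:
h(f) = f (h(f) = f + 0 = f)
W(y) = 4 - (-5 + y)² (W(y) = 4 - (y - 5)² = 4 - (-5 + y)²)
-(-158)*(4 + (h(-5) + √(-4 + W(3)))²) = -(-158)*(4 + (-5 + √(-4 + (4 - (-5 + 3)²)))²) = -(-158)*(4 + (-5 + √(-4 + (4 - 1*(-2)²)))²) = -(-158)*(4 + (-5 + √(-4 + (4 - 1*4)))²) = -(-158)*(4 + (-5 + √(-4 + (4 - 4)))²) = -(-158)*(4 + (-5 + √(-4 + 0))²) = -(-158)*(4 + (-5 + √(-4))²) = -(-158)*(4 + (-5 + 2*I)²) = -79*(-8 - 2*(-5 + 2*I)²) = 632 + 158*(-5 + 2*I)²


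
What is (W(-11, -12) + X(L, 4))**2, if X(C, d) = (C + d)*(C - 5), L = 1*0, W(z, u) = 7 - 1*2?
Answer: 225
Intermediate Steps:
W(z, u) = 5 (W(z, u) = 7 - 2 = 5)
L = 0
X(C, d) = (-5 + C)*(C + d) (X(C, d) = (C + d)*(-5 + C) = (-5 + C)*(C + d))
(W(-11, -12) + X(L, 4))**2 = (5 + (0**2 - 5*0 - 5*4 + 0*4))**2 = (5 + (0 + 0 - 20 + 0))**2 = (5 - 20)**2 = (-15)**2 = 225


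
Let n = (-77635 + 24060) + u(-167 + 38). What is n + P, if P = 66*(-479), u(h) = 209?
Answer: -84980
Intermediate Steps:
n = -53366 (n = (-77635 + 24060) + 209 = -53575 + 209 = -53366)
P = -31614
n + P = -53366 - 31614 = -84980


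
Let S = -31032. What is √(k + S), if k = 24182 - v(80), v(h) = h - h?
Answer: 5*I*√274 ≈ 82.765*I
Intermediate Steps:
v(h) = 0
k = 24182 (k = 24182 - 1*0 = 24182 + 0 = 24182)
√(k + S) = √(24182 - 31032) = √(-6850) = 5*I*√274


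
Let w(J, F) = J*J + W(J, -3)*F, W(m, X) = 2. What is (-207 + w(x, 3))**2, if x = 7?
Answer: 23104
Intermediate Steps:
w(J, F) = J**2 + 2*F (w(J, F) = J*J + 2*F = J**2 + 2*F)
(-207 + w(x, 3))**2 = (-207 + (7**2 + 2*3))**2 = (-207 + (49 + 6))**2 = (-207 + 55)**2 = (-152)**2 = 23104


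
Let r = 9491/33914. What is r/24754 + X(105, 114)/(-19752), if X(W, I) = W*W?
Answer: -771281577389/1381828778776 ≈ -0.55816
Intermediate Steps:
X(W, I) = W²
r = 9491/33914 (r = 9491*(1/33914) = 9491/33914 ≈ 0.27985)
r/24754 + X(105, 114)/(-19752) = (9491/33914)/24754 + 105²/(-19752) = (9491/33914)*(1/24754) + 11025*(-1/19752) = 9491/839507156 - 3675/6584 = -771281577389/1381828778776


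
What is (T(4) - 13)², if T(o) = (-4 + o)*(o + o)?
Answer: 169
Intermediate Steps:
T(o) = 2*o*(-4 + o) (T(o) = (-4 + o)*(2*o) = 2*o*(-4 + o))
(T(4) - 13)² = (2*4*(-4 + 4) - 13)² = (2*4*0 - 13)² = (0 - 13)² = (-13)² = 169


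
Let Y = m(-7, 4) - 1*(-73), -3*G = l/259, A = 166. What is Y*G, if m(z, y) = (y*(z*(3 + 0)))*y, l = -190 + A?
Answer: -2104/259 ≈ -8.1236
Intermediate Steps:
l = -24 (l = -190 + 166 = -24)
m(z, y) = 3*z*y**2 (m(z, y) = (y*(z*3))*y = (y*(3*z))*y = (3*y*z)*y = 3*z*y**2)
G = 8/259 (G = -(-8)/259 = -1/3*(-24/259) = 8/259 ≈ 0.030888)
Y = -263 (Y = 3*(-7)*4**2 - 1*(-73) = 3*(-7)*16 + 73 = -336 + 73 = -263)
Y*G = -263*8/259 = -2104/259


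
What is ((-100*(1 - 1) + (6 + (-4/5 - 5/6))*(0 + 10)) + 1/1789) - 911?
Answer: -4654975/5367 ≈ -867.33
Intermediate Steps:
((-100*(1 - 1) + (6 + (-4/5 - 5/6))*(0 + 10)) + 1/1789) - 911 = ((-100*0 + (6 + (-4*1/5 - 5*1/6))*10) + 1/1789) - 911 = ((-20*0 + (6 + (-4/5 - 5/6))*10) + 1/1789) - 911 = ((0 + (6 - 49/30)*10) + 1/1789) - 911 = ((0 + (131/30)*10) + 1/1789) - 911 = ((0 + 131/3) + 1/1789) - 911 = (131/3 + 1/1789) - 911 = 234362/5367 - 911 = -4654975/5367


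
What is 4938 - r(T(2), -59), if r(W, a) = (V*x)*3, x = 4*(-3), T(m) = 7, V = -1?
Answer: 4902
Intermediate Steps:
x = -12
r(W, a) = 36 (r(W, a) = -1*(-12)*3 = 12*3 = 36)
4938 - r(T(2), -59) = 4938 - 1*36 = 4938 - 36 = 4902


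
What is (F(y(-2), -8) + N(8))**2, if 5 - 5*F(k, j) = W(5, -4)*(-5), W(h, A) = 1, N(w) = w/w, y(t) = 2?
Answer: 9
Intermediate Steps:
N(w) = 1
F(k, j) = 2 (F(k, j) = 1 - (-5)/5 = 1 - 1/5*(-5) = 1 + 1 = 2)
(F(y(-2), -8) + N(8))**2 = (2 + 1)**2 = 3**2 = 9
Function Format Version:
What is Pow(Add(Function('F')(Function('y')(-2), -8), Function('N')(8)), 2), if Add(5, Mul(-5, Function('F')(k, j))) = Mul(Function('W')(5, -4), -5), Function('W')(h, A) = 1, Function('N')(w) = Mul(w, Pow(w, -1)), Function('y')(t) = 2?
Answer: 9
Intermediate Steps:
Function('N')(w) = 1
Function('F')(k, j) = 2 (Function('F')(k, j) = Add(1, Mul(Rational(-1, 5), Mul(1, -5))) = Add(1, Mul(Rational(-1, 5), -5)) = Add(1, 1) = 2)
Pow(Add(Function('F')(Function('y')(-2), -8), Function('N')(8)), 2) = Pow(Add(2, 1), 2) = Pow(3, 2) = 9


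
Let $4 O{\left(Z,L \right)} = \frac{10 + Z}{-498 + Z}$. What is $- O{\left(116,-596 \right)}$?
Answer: $\frac{63}{764} \approx 0.082461$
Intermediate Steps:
$O{\left(Z,L \right)} = \frac{10 + Z}{4 \left(-498 + Z\right)}$ ($O{\left(Z,L \right)} = \frac{\left(10 + Z\right) \frac{1}{-498 + Z}}{4} = \frac{\frac{1}{-498 + Z} \left(10 + Z\right)}{4} = \frac{10 + Z}{4 \left(-498 + Z\right)}$)
$- O{\left(116,-596 \right)} = - \frac{10 + 116}{4 \left(-498 + 116\right)} = - \frac{126}{4 \left(-382\right)} = - \frac{\left(-1\right) 126}{4 \cdot 382} = \left(-1\right) \left(- \frac{63}{764}\right) = \frac{63}{764}$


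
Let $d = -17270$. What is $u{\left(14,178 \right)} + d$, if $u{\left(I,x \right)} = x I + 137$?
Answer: $-14641$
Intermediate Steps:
$u{\left(I,x \right)} = 137 + I x$ ($u{\left(I,x \right)} = I x + 137 = 137 + I x$)
$u{\left(14,178 \right)} + d = \left(137 + 14 \cdot 178\right) - 17270 = \left(137 + 2492\right) - 17270 = 2629 - 17270 = -14641$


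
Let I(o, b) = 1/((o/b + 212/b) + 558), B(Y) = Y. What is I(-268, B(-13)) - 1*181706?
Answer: -1328270847/7310 ≈ -1.8171e+5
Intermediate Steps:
I(o, b) = 1/(558 + 212/b + o/b) (I(o, b) = 1/((212/b + o/b) + 558) = 1/(558 + 212/b + o/b))
I(-268, B(-13)) - 1*181706 = -13/(212 - 268 + 558*(-13)) - 1*181706 = -13/(212 - 268 - 7254) - 181706 = -13/(-7310) - 181706 = -13*(-1/7310) - 181706 = 13/7310 - 181706 = -1328270847/7310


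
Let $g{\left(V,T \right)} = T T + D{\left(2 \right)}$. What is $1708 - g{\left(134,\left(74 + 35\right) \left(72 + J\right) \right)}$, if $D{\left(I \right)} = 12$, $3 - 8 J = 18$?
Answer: $- \frac{3739091657}{64} \approx -5.8423 \cdot 10^{7}$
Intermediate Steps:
$J = - \frac{15}{8}$ ($J = \frac{3}{8} - \frac{9}{4} = - \frac{15}{8} \approx -1.875$)
$g{\left(V,T \right)} = 12 + T^{2}$ ($g{\left(V,T \right)} = T T + 12 = T^{2} + 12 = 12 + T^{2}$)
$1708 - g{\left(134,\left(74 + 35\right) \left(72 + J\right) \right)} = 1708 - \left(12 + \left(\left(74 + 35\right) \left(72 - \frac{15}{8}\right)\right)^{2}\right) = 1708 - \left(12 + \left(109 \cdot \frac{561}{8}\right)^{2}\right) = 1708 - \left(12 + \left(\frac{61149}{8}\right)^{2}\right) = 1708 - \left(12 + \frac{3739200201}{64}\right) = 1708 - \frac{3739200969}{64} = - \frac{3739091657}{64}$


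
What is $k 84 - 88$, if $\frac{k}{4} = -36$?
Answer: $-12184$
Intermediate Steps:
$k = -144$ ($k = 4 \left(-36\right) = -144$)
$k 84 - 88 = \left(-144\right) 84 - 88 = -12096 - 88 = -12184$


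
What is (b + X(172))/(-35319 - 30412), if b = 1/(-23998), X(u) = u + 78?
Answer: -5999499/1577412538 ≈ -0.0038034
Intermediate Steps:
X(u) = 78 + u
b = -1/23998 ≈ -4.1670e-5
(b + X(172))/(-35319 - 30412) = (-1/23998 + (78 + 172))/(-35319 - 30412) = (-1/23998 + 250)/(-65731) = (5999499/23998)*(-1/65731) = -5999499/1577412538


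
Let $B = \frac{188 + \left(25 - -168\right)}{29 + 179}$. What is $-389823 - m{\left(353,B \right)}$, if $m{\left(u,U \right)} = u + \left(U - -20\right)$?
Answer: $- \frac{81161149}{208} \approx -3.902 \cdot 10^{5}$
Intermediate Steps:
$B = \frac{381}{208}$ ($B = \frac{188 + \left(25 + 168\right)}{208} = \left(188 + 193\right) \frac{1}{208} = 381 \cdot \frac{1}{208} = \frac{381}{208} \approx 1.8317$)
$m{\left(u,U \right)} = 20 + U + u$ ($m{\left(u,U \right)} = u + \left(U + 20\right) = u + \left(20 + U\right) = 20 + U + u$)
$-389823 - m{\left(353,B \right)} = -389823 - \left(20 + \frac{381}{208} + 353\right) = -389823 - \frac{77965}{208} = - \frac{81161149}{208}$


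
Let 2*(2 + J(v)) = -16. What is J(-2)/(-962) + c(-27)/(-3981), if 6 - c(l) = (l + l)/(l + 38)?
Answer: 53745/7021157 ≈ 0.0076547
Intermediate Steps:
c(l) = 6 - 2*l/(38 + l) (c(l) = 6 - (l + l)/(l + 38) = 6 - 2*l/(38 + l))
J(v) = -10 (J(v) = -2 + (1/2)*(-16) = -2 - 8 = -10)
J(-2)/(-962) + c(-27)/(-3981) = -10/(-962) + (4*(57 - 27)/(38 - 27))/(-3981) = -10*(-1/962) + (4*30/11)*(-1/3981) = 5/481 + (4*(1/11)*30)*(-1/3981) = 5/481 + (120/11)*(-1/3981) = 5/481 - 40/14597 = 53745/7021157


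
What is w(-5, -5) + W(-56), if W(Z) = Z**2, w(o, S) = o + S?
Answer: 3126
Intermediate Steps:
w(o, S) = S + o
w(-5, -5) + W(-56) = (-5 - 5) + (-56)**2 = -10 + 3136 = 3126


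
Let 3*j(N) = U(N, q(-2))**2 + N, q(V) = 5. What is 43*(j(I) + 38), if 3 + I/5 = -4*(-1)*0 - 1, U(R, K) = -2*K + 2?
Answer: 6794/3 ≈ 2264.7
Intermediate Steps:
U(R, K) = 2 - 2*K
I = -20 (I = -15 + 5*(-4*(-1)*0 - 1) = -15 + 5*(4*0 - 1) = -15 + 5*(0 - 1) = -15 + 5*(-1) = -15 - 5 = -20)
j(N) = 64/3 + N/3 (j(N) = ((2 - 2*5)**2 + N)/3 = ((2 - 10)**2 + N)/3 = ((-8)**2 + N)/3 = (64 + N)/3 = 64/3 + N/3)
43*(j(I) + 38) = 43*((64/3 + (1/3)*(-20)) + 38) = 43*((64/3 - 20/3) + 38) = 43*(44/3 + 38) = 43*(158/3) = 6794/3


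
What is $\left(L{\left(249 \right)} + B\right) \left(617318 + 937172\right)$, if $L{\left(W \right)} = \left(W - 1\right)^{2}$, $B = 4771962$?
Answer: $7513574562340$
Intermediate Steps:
$L{\left(W \right)} = \left(-1 + W\right)^{2}$
$\left(L{\left(249 \right)} + B\right) \left(617318 + 937172\right) = \left(\left(-1 + 249\right)^{2} + 4771962\right) \left(617318 + 937172\right) = \left(248^{2} + 4771962\right) 1554490 = \left(61504 + 4771962\right) 1554490 = 4833466 \cdot 1554490 = 7513574562340$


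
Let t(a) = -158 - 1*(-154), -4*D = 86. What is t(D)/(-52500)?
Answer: 1/13125 ≈ 7.6190e-5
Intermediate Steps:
D = -43/2 (D = -1/4*86 = -43/2 ≈ -21.500)
t(a) = -4 (t(a) = -158 + 154 = -4)
t(D)/(-52500) = -4/(-52500) = -4*(-1/52500) = 1/13125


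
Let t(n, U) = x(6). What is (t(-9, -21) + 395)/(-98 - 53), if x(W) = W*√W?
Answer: -395/151 - 6*√6/151 ≈ -2.7132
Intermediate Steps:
x(W) = W^(3/2)
t(n, U) = 6*√6 (t(n, U) = 6^(3/2) = 6*√6)
(t(-9, -21) + 395)/(-98 - 53) = (6*√6 + 395)/(-98 - 53) = (395 + 6*√6)/(-151) = (395 + 6*√6)*(-1/151) = -395/151 - 6*√6/151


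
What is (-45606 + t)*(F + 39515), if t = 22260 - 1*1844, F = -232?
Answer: -989538770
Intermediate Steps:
t = 20416 (t = 22260 - 1844 = 20416)
(-45606 + t)*(F + 39515) = (-45606 + 20416)*(-232 + 39515) = -25190*39283 = -989538770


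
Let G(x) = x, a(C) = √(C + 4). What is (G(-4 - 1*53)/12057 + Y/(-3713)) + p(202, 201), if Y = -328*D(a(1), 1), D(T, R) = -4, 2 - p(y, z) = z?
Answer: -2974930328/14922547 ≈ -199.36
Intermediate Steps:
p(y, z) = 2 - z
a(C) = √(4 + C)
Y = 1312 (Y = -328*(-4) = 1312)
(G(-4 - 1*53)/12057 + Y/(-3713)) + p(202, 201) = ((-4 - 1*53)/12057 + 1312/(-3713)) + (2 - 1*201) = ((-4 - 53)*(1/12057) + 1312*(-1/3713)) + (2 - 201) = (-57*1/12057 - 1312/3713) - 199 = (-19/4019 - 1312/3713) - 199 = -5343475/14922547 - 199 = -2974930328/14922547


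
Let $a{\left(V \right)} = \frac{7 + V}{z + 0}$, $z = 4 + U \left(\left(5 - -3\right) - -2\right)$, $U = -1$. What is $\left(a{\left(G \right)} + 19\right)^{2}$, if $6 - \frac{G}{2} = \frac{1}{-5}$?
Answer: $\frac{223729}{900} \approx 248.59$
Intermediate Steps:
$G = \frac{62}{5}$ ($G = 12 - \frac{2}{-5} = 12 - - \frac{2}{5} = 12 + \frac{2}{5} = \frac{62}{5} \approx 12.4$)
$z = -6$ ($z = 4 - \left(\left(5 - -3\right) - -2\right) = 4 - \left(\left(5 + 3\right) + 2\right) = 4 - \left(8 + 2\right) = 4 - 10 = -6$)
$a{\left(V \right)} = - \frac{7}{6} - \frac{V}{6}$ ($a{\left(V \right)} = \frac{7 + V}{-6 + 0} = \frac{7 + V}{-6} = \left(7 + V\right) \left(- \frac{1}{6}\right) = - \frac{7}{6} - \frac{V}{6}$)
$\left(a{\left(G \right)} + 19\right)^{2} = \left(\left(- \frac{7}{6} - \frac{31}{15}\right) + 19\right)^{2} = \left(- \frac{97}{30} + 19\right)^{2} = \left(\frac{473}{30}\right)^{2} = \frac{223729}{900}$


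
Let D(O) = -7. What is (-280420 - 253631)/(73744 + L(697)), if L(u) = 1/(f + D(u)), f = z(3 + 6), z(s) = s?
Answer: -356034/49163 ≈ -7.2419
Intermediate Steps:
f = 9 (f = 3 + 6 = 9)
L(u) = ½ (L(u) = 1/(9 - 7) = 1/2 = ½)
(-280420 - 253631)/(73744 + L(697)) = (-280420 - 253631)/(73744 + ½) = -534051/147489/2 = -534051*2/147489 = -356034/49163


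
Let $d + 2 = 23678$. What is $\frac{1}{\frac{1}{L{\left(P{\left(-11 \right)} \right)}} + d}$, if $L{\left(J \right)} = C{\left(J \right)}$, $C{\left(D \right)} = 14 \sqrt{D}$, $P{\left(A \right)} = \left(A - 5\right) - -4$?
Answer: $\frac{55685952}{1318420599553} + \frac{28 i \sqrt{3}}{1318420599553} \approx 4.2237 \cdot 10^{-5} + 3.6784 \cdot 10^{-11} i$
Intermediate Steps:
$d = 23676$ ($d = -2 + 23678 = 23676$)
$P{\left(A \right)} = -1 + A$ ($P{\left(A \right)} = \left(-5 + A\right) + 4 = -1 + A$)
$L{\left(J \right)} = 14 \sqrt{J}$
$\frac{1}{\frac{1}{L{\left(P{\left(-11 \right)} \right)}} + d} = \frac{1}{\frac{1}{14 \sqrt{-1 - 11}} + 23676} = \frac{1}{\frac{1}{14 \sqrt{-12}} + 23676} = \frac{1}{\frac{1}{14 \cdot 2 i \sqrt{3}} + 23676} = \frac{1}{\frac{1}{28 i \sqrt{3}} + 23676} = \frac{1}{- \frac{i \sqrt{3}}{84} + 23676} = \frac{1}{23676 - \frac{i \sqrt{3}}{84}}$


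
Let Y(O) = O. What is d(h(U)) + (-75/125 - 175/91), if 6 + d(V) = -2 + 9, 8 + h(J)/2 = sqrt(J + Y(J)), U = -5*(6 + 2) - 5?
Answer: -99/65 ≈ -1.5231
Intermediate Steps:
U = -45 (U = -5*8 - 5 = -40 - 5 = -45)
h(J) = -16 + 2*sqrt(2)*sqrt(J) (h(J) = -16 + 2*sqrt(J + J) = -16 + 2*sqrt(2*J) = -16 + 2*(sqrt(2)*sqrt(J)) = -16 + 2*sqrt(2)*sqrt(J))
d(V) = 1 (d(V) = -6 + (-2 + 9) = -6 + 7 = 1)
d(h(U)) + (-75/125 - 175/91) = 1 + (-75/125 - 175/91) = 1 + (-75*1/125 - 175*1/91) = 1 + (-3/5 - 25/13) = 1 - 164/65 = -99/65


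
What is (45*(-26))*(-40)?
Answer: 46800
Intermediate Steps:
(45*(-26))*(-40) = -1170*(-40) = 46800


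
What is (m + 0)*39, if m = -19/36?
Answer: -247/12 ≈ -20.583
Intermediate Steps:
m = -19/36 (m = -19*1/36 = -19/36 ≈ -0.52778)
(m + 0)*39 = (-19/36 + 0)*39 = -19/36*39 = -247/12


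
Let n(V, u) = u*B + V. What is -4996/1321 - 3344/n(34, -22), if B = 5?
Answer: 53128/1321 ≈ 40.218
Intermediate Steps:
n(V, u) = V + 5*u (n(V, u) = u*5 + V = 5*u + V = V + 5*u)
-4996/1321 - 3344/n(34, -22) = -4996/1321 - 3344/(34 + 5*(-22)) = -4996*1/1321 - 3344/(34 - 110) = -4996/1321 - 3344/(-76) = -4996/1321 - 3344*(-1/76) = -4996/1321 + 44 = 53128/1321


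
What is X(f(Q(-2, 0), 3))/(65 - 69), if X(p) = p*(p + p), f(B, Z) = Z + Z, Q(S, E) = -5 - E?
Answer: -18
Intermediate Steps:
f(B, Z) = 2*Z
X(p) = 2*p² (X(p) = p*(2*p) = 2*p²)
X(f(Q(-2, 0), 3))/(65 - 69) = (2*(2*3)²)/(65 - 69) = (2*6²)/(-4) = -36/2 = -¼*72 = -18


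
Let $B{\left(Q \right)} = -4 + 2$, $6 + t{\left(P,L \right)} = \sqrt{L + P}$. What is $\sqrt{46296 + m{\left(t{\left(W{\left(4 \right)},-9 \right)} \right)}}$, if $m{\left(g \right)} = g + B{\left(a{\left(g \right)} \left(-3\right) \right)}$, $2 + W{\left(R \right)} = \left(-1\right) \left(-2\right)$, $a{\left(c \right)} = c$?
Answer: $\sqrt{46288 + 3 i} \approx 215.15 + 0.007 i$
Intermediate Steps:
$W{\left(R \right)} = 0$ ($W{\left(R \right)} = -2 - -2 = -2 + 2 = 0$)
$t{\left(P,L \right)} = -6 + \sqrt{L + P}$
$B{\left(Q \right)} = -2$
$m{\left(g \right)} = -2 + g$ ($m{\left(g \right)} = g - 2 = -2 + g$)
$\sqrt{46296 + m{\left(t{\left(W{\left(4 \right)},-9 \right)} \right)}} = \sqrt{46296 - \left(8 - \sqrt{-9 + 0}\right)} = \sqrt{46296 - \left(8 - 3 i\right)} = \sqrt{46288 + 3 i}$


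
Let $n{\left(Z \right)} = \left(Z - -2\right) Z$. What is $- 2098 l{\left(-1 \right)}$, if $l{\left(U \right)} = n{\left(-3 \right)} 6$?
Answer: $-37764$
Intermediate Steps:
$n{\left(Z \right)} = Z \left(2 + Z\right)$ ($n{\left(Z \right)} = \left(Z + 2\right) Z = \left(2 + Z\right) Z = Z \left(2 + Z\right)$)
$l{\left(U \right)} = 18$ ($l{\left(U \right)} = - 3 \left(2 - 3\right) 6 = \left(-3\right) \left(-1\right) 6 = 3 \cdot 6 = 18$)
$- 2098 l{\left(-1 \right)} = \left(-2098\right) 18 = -37764$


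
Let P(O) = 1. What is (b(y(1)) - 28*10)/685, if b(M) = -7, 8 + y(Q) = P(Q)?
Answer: -287/685 ≈ -0.41898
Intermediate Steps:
y(Q) = -7 (y(Q) = -8 + 1 = -7)
(b(y(1)) - 28*10)/685 = (-7 - 28*10)/685 = (-7 - 1*280)*(1/685) = (-7 - 280)*(1/685) = -287*1/685 = -287/685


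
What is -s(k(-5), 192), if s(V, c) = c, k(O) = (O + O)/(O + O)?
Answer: -192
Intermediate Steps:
k(O) = 1 (k(O) = (2*O)/((2*O)) = (2*O)*(1/(2*O)) = 1)
-s(k(-5), 192) = -1*192 = -192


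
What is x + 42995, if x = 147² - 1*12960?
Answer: 51644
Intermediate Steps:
x = 8649 (x = 21609 - 12960 = 8649)
x + 42995 = 8649 + 42995 = 51644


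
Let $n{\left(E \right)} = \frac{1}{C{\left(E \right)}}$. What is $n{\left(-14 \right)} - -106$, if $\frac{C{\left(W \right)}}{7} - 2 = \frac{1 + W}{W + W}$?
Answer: $\frac{7318}{69} \approx 106.06$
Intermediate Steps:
$C{\left(W \right)} = 14 + \frac{7 \left(1 + W\right)}{2 W}$ ($C{\left(W \right)} = 14 + 7 \frac{1 + W}{W + W} = 14 + 7 \frac{1 + W}{2 W} = 14 + \frac{7 \left(1 + W\right)}{2 W}$)
$n{\left(E \right)} = \frac{2 E}{7 \left(1 + 5 E\right)}$ ($n{\left(E \right)} = \frac{1}{\frac{7}{2} \frac{1}{E} \left(1 + 5 E\right)} = \frac{2 E}{7 \left(1 + 5 E\right)}$)
$n{\left(-14 \right)} - -106 = \frac{2}{7} \left(-14\right) \frac{1}{1 + 5 \left(-14\right)} - -106 = \frac{2}{7} \left(-14\right) \frac{1}{1 - 70} + 106 = \frac{2}{7} \left(-14\right) \frac{1}{-69} + 106 = \frac{2}{7} \left(-14\right) \left(- \frac{1}{69}\right) + 106 = \frac{4}{69} + 106 = \frac{7318}{69}$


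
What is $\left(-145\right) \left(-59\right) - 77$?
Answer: $8478$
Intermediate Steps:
$\left(-145\right) \left(-59\right) - 77 = 8555 + \left(-85 + 8\right) = 8555 - 77 = 8478$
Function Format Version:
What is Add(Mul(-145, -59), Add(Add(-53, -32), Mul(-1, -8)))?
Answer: 8478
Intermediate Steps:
Add(Mul(-145, -59), Add(Add(-53, -32), Mul(-1, -8))) = Add(8555, Add(-85, 8)) = Add(8555, -77) = 8478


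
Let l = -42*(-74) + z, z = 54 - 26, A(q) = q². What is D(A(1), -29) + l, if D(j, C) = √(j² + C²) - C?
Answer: 3165 + √842 ≈ 3194.0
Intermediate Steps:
z = 28
l = 3136 (l = -42*(-74) + 28 = 3108 + 28 = 3136)
D(j, C) = √(C² + j²) - C
D(A(1), -29) + l = (√((-29)² + (1²)²) - 1*(-29)) + 3136 = (√(841 + 1²) + 29) + 3136 = (√(841 + 1) + 29) + 3136 = (√842 + 29) + 3136 = (29 + √842) + 3136 = 3165 + √842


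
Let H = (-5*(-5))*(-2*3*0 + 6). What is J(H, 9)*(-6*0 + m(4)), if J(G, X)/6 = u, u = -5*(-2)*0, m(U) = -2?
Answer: 0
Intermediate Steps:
H = 150 (H = 25*(-6*0 + 6) = 25*(0 + 6) = 25*6 = 150)
u = 0 (u = 10*0 = 0)
J(G, X) = 0 (J(G, X) = 6*0 = 0)
J(H, 9)*(-6*0 + m(4)) = 0*(-6*0 - 2) = 0*(0 - 2) = 0*(-2) = 0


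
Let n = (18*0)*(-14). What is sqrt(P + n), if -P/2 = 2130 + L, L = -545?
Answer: I*sqrt(3170) ≈ 56.303*I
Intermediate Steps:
n = 0 (n = 0*(-14) = 0)
P = -3170 (P = -2*(2130 - 545) = -2*1585 = -3170)
sqrt(P + n) = sqrt(-3170 + 0) = sqrt(-3170) = I*sqrt(3170)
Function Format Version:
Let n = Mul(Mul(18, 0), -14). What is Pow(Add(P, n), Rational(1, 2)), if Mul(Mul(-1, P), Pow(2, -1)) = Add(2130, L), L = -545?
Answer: Mul(I, Pow(3170, Rational(1, 2))) ≈ Mul(56.303, I)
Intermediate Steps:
n = 0 (n = Mul(0, -14) = 0)
P = -3170 (P = Mul(-2, Add(2130, -545)) = Mul(-2, 1585) = -3170)
Pow(Add(P, n), Rational(1, 2)) = Pow(Add(-3170, 0), Rational(1, 2)) = Pow(-3170, Rational(1, 2)) = Mul(I, Pow(3170, Rational(1, 2)))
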